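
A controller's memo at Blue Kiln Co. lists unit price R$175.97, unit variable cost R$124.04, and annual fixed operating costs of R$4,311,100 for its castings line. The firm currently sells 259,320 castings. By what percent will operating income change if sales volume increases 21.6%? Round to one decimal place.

Contribution at this volume is 259,320 × R$51.93 = R$13,466,487.60.
EBIT = R$13,466,487.60 − R$4,311,100 = R$9,155,387.60.
Degree of operating leverage = R$13,466,487.60 / R$9,155,387.60 = 1.4709.
%ΔEBIT = DOL × %ΔSales = 1.4709 × +21.6% = +31.8%.

+31.8%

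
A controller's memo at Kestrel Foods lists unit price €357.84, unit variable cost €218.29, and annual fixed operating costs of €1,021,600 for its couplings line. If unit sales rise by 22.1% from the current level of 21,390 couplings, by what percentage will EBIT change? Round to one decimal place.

Total contribution margin = 21,390 × €139.55 = €2,984,974.50.
EBIT = €2,984,974.50 − €1,021,600 = €1,963,374.50.
So DOL = total CM / EBIT = €2,984,974.50 / €1,963,374.50 = 1.5203.
%ΔEBIT = DOL × %ΔSales = 1.5203 × +22.1% = +33.6%.

+33.6%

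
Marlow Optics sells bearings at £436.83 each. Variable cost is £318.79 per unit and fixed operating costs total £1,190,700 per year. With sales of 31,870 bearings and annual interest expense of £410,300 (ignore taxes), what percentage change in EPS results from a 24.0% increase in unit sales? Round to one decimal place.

+41.8%

Contribution at this volume is 31,870 × £118.04 = £3,761,934.80.
Operating income = contribution − fixed costs = £3,761,934.80 − £1,190,700 = £2,571,234.80.
Interest = £410,300.00, so EBIT − I = £2,160,934.80.
DCL = total CM / (EBIT − I) = £3,761,934.80 / £2,160,934.80 = 1.7409.
EPS therefore changes by 1.7409 × (+24.0%) = +41.8%.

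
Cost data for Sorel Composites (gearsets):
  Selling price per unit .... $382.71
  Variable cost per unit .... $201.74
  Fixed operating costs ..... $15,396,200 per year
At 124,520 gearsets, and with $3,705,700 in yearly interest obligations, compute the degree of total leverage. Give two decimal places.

Contribution at this volume is 124,520 × $180.97 = $22,534,384.40.
EBIT = $22,534,384.40 − $15,396,200 = $7,138,184.40. Interest = $3,705,700.00, so EBIT − I = $3,432,484.40.
DCL = contribution ÷ (EBIT − I) = $22,534,384.40 ÷ $3,432,484.40 = 6.5650.

6.57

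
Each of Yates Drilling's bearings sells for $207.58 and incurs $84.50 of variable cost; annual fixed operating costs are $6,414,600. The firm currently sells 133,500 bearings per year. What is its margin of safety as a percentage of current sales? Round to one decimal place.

Unit CM = price − variable cost = $207.58 − $84.50 = $123.08. Break-even units = $6,414,600 ÷ $123.08 = 52,117.32; break-even revenue = 52,117.32 × $207.58 = $10,818,513.71.
Current sales = 133,500 × $207.58 = $27,711,930.00.
Margin of safety = ($27,711,930.00 − $10,818,513.71) ÷ $27,711,930.00 = 61.0%.

61.0%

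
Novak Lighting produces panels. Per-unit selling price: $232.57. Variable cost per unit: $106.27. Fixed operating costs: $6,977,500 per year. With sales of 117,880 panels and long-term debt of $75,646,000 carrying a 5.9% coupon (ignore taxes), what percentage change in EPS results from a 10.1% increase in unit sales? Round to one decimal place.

+43.6%

Total contribution margin = 117,880 × $126.30 = $14,888,244.00.
EBIT = $14,888,244.00 − $6,977,500 = $7,910,744.00.
After interest of $4,463,114.00, pre-tax earnings = $3,447,630.00.
Degree of combined leverage = contribution ÷ (EBIT − I) = $14,888,244.00 ÷ $3,447,630.00 = 4.3184.
%ΔEPS = DCL × %ΔSales = 4.3184 × +10.1% = +43.6%.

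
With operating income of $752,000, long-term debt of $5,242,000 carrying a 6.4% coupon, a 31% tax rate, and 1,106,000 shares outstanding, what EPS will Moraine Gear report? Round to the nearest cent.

Interest = $335,488.00, so EBT = $752,000 − $335,488.00 = $416,512.00.
After tax at 31%: net income = $416,512.00 × 0.69 = $287,393.28.
Per share: $287,393.28 / 1,106,000 shares = $0.26.

$0.26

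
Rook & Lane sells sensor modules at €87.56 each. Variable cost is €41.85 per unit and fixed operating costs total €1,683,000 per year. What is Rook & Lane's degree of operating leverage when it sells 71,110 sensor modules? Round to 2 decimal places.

Contribution at this volume is 71,110 × €45.71 = €3,250,438.10.
EBIT = €3,250,438.10 − €1,683,000 = €1,567,438.10.
DOL = contribution ÷ EBIT = €3,250,438.10 ÷ €1,567,438.10 = 2.0737.

2.07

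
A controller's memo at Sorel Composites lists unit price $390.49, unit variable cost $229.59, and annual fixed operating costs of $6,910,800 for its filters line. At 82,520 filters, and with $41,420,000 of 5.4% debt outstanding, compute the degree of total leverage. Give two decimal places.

Total contribution margin = 82,520 × $160.90 = $13,277,468.00.
EBIT = $13,277,468.00 − $6,910,800 = $6,366,668.00. Interest = $2,236,680.00, so EBIT − I = $4,129,988.00.
Degree of total leverage = total CM / (EBIT − interest) = $13,277,468.00 / $4,129,988.00 = 3.2149.

3.21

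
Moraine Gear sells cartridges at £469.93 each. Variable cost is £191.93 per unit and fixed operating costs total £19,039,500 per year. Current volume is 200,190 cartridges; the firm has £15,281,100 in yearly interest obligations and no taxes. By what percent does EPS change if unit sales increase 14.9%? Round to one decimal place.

+38.9%

Contribution at this volume is 200,190 × £278.00 = £55,652,820.00.
Operating income = contribution − fixed costs = £55,652,820.00 − £19,039,500 = £36,613,320.00.
Interest = £15,281,100.00, so EBIT − I = £21,332,220.00.
Degree of combined leverage = contribution ÷ (EBIT − I) = £55,652,820.00 ÷ £21,332,220.00 = 2.6089.
EPS therefore changes by 2.6089 × (+14.9%) = +38.9%.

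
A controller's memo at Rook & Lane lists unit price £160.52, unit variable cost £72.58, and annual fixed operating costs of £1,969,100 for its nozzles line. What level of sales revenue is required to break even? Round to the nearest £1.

CM per unit = £160.52 − £72.58 = £87.94; CM ratio = £87.94 / £160.52 = 0.5478.
Break-even revenue = fixed costs × price ÷ CM = £1,969,100 × £160.52 ÷ £87.94 = £3,594,268.

£3,594,268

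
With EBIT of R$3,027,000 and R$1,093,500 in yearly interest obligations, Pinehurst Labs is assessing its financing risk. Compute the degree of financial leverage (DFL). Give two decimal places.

Interest = R$1,093,500.00.
Degree of financial leverage = EBIT / (EBIT − interest) = R$3,027,000 / R$1,933,500.00 = 1.5656.

1.57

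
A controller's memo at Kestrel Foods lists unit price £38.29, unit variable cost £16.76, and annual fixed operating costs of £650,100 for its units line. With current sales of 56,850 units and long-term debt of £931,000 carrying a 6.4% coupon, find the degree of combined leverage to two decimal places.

Total contribution margin = 56,850 × £21.53 = £1,223,980.50.
Operating income = contribution − fixed costs = £1,223,980.50 − £650,100 = £573,880.50. Interest = £59,584.00.
DOL = £1,223,980.50 ÷ £573,880.50 = 2.1328; DFL = £573,880.50 ÷ £514,296.50 = 1.1159.
Combined leverage = 2.1328 × 1.1159 = 2.3800.

2.38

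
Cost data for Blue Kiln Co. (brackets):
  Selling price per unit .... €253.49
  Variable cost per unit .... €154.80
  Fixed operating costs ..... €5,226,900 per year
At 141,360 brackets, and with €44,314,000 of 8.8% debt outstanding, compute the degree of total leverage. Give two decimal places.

At 141,360 units, contribution = 141,360 × €98.69 = €13,950,818.40.
Subtracting fixed costs: EBIT = €13,950,818.40 − €5,226,900 = €8,723,918.40. Interest = €3,899,632.00, so EBIT − I = €4,824,286.40.
DCL = contribution ÷ (EBIT − I) = €13,950,818.40 ÷ €4,824,286.40 = 2.8918.

2.89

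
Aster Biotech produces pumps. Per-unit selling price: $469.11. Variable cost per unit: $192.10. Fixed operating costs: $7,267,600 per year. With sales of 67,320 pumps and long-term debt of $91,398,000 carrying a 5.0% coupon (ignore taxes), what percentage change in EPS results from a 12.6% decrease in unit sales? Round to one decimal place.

-34.5%

Total contribution margin = 67,320 × $277.01 = $18,648,313.20.
Subtracting fixed costs: EBIT = $18,648,313.20 − $7,267,600 = $11,380,713.20.
Interest = $4,569,900.00, so EBIT − I = $6,810,813.20.
DCL = total CM / (EBIT − I) = $18,648,313.20 / $6,810,813.20 = 2.7380.
%ΔEPS = DCL × %ΔSales = 2.7380 × -12.6% = -34.5%.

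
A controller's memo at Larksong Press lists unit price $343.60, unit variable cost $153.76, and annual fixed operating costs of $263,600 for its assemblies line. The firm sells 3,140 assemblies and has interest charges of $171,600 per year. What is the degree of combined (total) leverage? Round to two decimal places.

3.70

At 3,140 units, contribution = 3,140 × $189.84 = $596,097.60.
Operating income = contribution − fixed costs = $596,097.60 − $263,600 = $332,497.60. Interest = $171,600.00.
DOL = $596,097.60 ÷ $332,497.60 = 1.7928; DFL = $332,497.60 ÷ $160,897.60 = 2.0665.
DCL = DOL × DFL = 1.7928 × 2.0665 = 3.7048.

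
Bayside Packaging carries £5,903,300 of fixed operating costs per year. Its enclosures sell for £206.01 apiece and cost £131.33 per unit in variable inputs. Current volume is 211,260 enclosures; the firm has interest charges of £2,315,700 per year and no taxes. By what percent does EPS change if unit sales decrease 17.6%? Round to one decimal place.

-36.7%

Contribution at this volume is 211,260 × £74.68 = £15,776,896.80.
EBIT = £15,776,896.80 − £5,903,300 = £9,873,596.80.
Interest = £2,315,700.00, so EBIT − I = £7,557,896.80.
DCL = total CM / (EBIT − I) = £15,776,896.80 / £7,557,896.80 = 2.0875.
%ΔEPS = DCL × %ΔSales = 2.0875 × -17.6% = -36.7%.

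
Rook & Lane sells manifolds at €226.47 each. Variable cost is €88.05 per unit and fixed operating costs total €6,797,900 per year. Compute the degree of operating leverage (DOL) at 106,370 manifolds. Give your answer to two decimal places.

Contribution at this volume is 106,370 × €138.42 = €14,723,735.40.
EBIT = €14,723,735.40 − €6,797,900 = €7,925,835.40.
So DOL = total CM / EBIT = €14,723,735.40 / €7,925,835.40 = 1.8577.

1.86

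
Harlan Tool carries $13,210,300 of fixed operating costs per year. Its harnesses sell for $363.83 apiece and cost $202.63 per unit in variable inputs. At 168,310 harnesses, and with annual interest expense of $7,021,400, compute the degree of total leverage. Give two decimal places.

3.93

At 168,310 units, contribution = 168,310 × $161.20 = $27,131,572.00.
Subtracting fixed costs: EBIT = $27,131,572.00 − $13,210,300 = $13,921,272.00. Interest = $7,021,400.00, so EBIT − I = $6,899,872.00.
DCL = contribution ÷ (EBIT − I) = $27,131,572.00 ÷ $6,899,872.00 = 3.9322.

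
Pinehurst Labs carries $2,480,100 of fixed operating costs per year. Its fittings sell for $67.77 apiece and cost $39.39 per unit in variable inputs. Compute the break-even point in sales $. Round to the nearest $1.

$5,922,353

CM per unit = $67.77 − $39.39 = $28.38; CM ratio = $28.38 / $67.77 = 0.4188.
Break-even sales = FC ÷ CM ratio = $2,480,100 × $67.77 / $28.38 = $5,922,353.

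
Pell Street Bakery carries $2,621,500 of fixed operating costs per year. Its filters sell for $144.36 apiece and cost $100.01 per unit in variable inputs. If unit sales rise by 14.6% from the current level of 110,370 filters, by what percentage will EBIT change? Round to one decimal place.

+31.4%

Contribution at this volume is 110,370 × $44.35 = $4,894,909.50.
Subtracting fixed costs: EBIT = $4,894,909.50 − $2,621,500 = $2,273,409.50.
Degree of operating leverage = $4,894,909.50 / $2,273,409.50 = 2.1531.
So EBIT moves 2.1531 × (+14.6%) = +31.4%.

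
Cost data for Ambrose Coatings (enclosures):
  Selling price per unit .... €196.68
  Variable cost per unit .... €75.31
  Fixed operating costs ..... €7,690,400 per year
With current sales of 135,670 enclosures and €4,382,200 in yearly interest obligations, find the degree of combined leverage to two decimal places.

3.75

Total contribution margin = 135,670 × €121.37 = €16,466,267.90.
Subtracting fixed costs: EBIT = €16,466,267.90 − €7,690,400 = €8,775,867.90. Interest = €4,382,200.00.
DOL = €16,466,267.90 ÷ €8,775,867.90 = 1.8763; DFL = €8,775,867.90 ÷ €4,393,667.90 = 1.9974.
Combined leverage = 1.8763 × 1.9974 = 3.7477.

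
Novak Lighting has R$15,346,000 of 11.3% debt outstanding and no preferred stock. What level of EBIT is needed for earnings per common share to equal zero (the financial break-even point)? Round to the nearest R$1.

R$1,734,098

Annual interest = 11.3% × R$15,346,000 = R$1,734,098.00.
With no preferred dividends, EPS = 0 when EBIT exactly covers interest, so the financial break-even EBIT is R$1,734,098.00.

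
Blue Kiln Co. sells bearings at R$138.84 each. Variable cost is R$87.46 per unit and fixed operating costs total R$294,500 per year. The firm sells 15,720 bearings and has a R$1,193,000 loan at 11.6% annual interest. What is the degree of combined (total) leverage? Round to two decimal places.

Total contribution margin = 15,720 × R$51.38 = R$807,693.60.
EBIT = R$807,693.60 − R$294,500 = R$513,193.60. Interest = R$138,388.00, so EBIT − I = R$374,805.60.
Degree of total leverage = total CM / (EBIT − interest) = R$807,693.60 / R$374,805.60 = 2.1550.

2.15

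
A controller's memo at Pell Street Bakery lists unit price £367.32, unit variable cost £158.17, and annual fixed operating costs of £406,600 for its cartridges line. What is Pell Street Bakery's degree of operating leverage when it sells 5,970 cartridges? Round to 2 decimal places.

1.48

Total contribution margin = 5,970 × £209.15 = £1,248,625.50.
Operating income = contribution − fixed costs = £1,248,625.50 − £406,600 = £842,025.50.
Degree of operating leverage = £1,248,625.50 / £842,025.50 = 1.4829.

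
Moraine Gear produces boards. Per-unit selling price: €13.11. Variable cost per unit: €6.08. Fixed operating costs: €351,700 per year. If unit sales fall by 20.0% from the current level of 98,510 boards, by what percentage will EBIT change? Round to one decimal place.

-40.6%

Total contribution margin = 98,510 × €7.03 = €692,525.30.
Subtracting fixed costs: EBIT = €692,525.30 − €351,700 = €340,825.30.
So DOL = total CM / EBIT = €692,525.30 / €340,825.30 = 2.0319.
Operating income changes by 2.0319 × -20.0% = -40.6%.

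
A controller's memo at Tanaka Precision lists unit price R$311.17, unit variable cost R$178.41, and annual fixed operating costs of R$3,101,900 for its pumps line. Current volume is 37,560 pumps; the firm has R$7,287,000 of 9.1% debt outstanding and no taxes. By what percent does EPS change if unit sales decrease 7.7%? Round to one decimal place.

Contribution at this volume is 37,560 × R$132.76 = R$4,986,465.60.
EBIT = R$4,986,465.60 − R$3,101,900 = R$1,884,565.60.
After interest of R$663,117.00, pre-tax earnings = R$1,221,448.60.
Degree of combined leverage = contribution ÷ (EBIT − I) = R$4,986,465.60 ÷ R$1,221,448.60 = 4.0824.
%ΔEPS = DCL × %ΔSales = 4.0824 × -7.7% = -31.4%.

-31.4%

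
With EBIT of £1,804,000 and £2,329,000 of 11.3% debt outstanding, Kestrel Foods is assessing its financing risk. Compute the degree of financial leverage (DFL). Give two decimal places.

1.17

Interest = £263,177.00.
DFL = EBIT ÷ (EBIT − I) = £1,804,000 ÷ (£1,804,000 − £263,177.00) = £1,804,000 ÷ £1,540,823.00 = 1.1708.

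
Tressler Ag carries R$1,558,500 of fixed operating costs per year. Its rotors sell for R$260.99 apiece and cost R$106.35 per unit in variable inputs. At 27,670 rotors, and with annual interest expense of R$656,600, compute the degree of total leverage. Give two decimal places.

Contribution at this volume is 27,670 × R$154.64 = R$4,278,888.80.
Operating income = contribution − fixed costs = R$4,278,888.80 − R$1,558,500 = R$2,720,388.80. Interest = R$656,600.00, so EBIT − I = R$2,063,788.80.
DCL = contribution ÷ (EBIT − I) = R$4,278,888.80 ÷ R$2,063,788.80 = 2.0733.

2.07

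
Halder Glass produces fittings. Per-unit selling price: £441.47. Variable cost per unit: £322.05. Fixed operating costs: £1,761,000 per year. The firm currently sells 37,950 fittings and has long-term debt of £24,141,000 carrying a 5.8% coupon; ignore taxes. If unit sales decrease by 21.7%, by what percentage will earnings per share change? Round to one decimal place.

-71.7%

Total contribution margin = 37,950 × £119.42 = £4,531,989.00.
Operating income = contribution − fixed costs = £4,531,989.00 − £1,761,000 = £2,770,989.00.
After interest of £1,400,178.00, pre-tax earnings = £1,370,811.00.
Degree of combined leverage = contribution ÷ (EBIT − I) = £4,531,989.00 ÷ £1,370,811.00 = 3.3061.
%ΔEPS = DCL × %ΔSales = 3.3061 × -21.7% = -71.7%.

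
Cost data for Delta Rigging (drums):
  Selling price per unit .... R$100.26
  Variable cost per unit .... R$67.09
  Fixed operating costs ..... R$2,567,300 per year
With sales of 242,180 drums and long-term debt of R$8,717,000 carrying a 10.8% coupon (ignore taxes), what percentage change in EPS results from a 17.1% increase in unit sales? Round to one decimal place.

Total contribution margin = 242,180 × R$33.17 = R$8,033,110.60.
Operating income = contribution − fixed costs = R$8,033,110.60 − R$2,567,300 = R$5,465,810.60.
After interest of R$941,436.00, pre-tax earnings = R$4,524,374.60.
DCL = total CM / (EBIT − I) = R$8,033,110.60 / R$4,524,374.60 = 1.7755.
%ΔEPS = DCL × %ΔSales = 1.7755 × +17.1% = +30.4%.

+30.4%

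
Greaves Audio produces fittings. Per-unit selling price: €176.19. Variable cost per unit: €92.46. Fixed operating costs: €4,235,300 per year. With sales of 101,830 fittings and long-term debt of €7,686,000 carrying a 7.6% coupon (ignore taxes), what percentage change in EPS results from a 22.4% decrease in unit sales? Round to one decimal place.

Contribution at this volume is 101,830 × €83.73 = €8,526,225.90.
Subtracting fixed costs: EBIT = €8,526,225.90 − €4,235,300 = €4,290,925.90.
After interest of €584,136.00, pre-tax earnings = €3,706,789.90.
Degree of combined leverage = contribution ÷ (EBIT − I) = €8,526,225.90 ÷ €3,706,789.90 = 2.3002.
EPS therefore changes by 2.3002 × (-22.4%) = -51.5%.

-51.5%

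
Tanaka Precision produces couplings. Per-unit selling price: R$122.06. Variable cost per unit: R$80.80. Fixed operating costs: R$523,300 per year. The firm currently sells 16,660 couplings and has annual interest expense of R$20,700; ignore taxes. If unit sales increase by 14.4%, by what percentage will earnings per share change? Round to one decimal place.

Contribution at this volume is 16,660 × R$41.26 = R$687,391.60.
EBIT = R$687,391.60 − R$523,300 = R$164,091.60.
Interest = R$20,700.00, so EBIT − I = R$143,391.60.
DCL = total CM / (EBIT − I) = R$687,391.60 / R$143,391.60 = 4.7938.
EPS therefore changes by 4.7938 × (+14.4%) = +69.0%.

+69.0%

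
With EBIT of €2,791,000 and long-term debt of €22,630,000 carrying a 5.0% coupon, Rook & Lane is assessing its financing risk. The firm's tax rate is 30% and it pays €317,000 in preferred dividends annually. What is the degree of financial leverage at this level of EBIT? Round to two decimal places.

2.31

Interest = €1,131,500.00.
Preferred dividends grossed up pre-tax: €317,000 / (1 − 0.30) = €452,857.14.
DFL = EBIT ÷ [EBIT − I − D_p/(1−t)] = €2,791,000 ÷ [€2,791,000 − €1,131,500.00 − €452,857.14] = €2,791,000 ÷ €1,206,642.86 = 2.3130.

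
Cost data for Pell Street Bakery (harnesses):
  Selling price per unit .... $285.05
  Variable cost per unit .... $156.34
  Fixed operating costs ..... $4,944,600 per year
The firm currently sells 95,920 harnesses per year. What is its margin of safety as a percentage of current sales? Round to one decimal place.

59.9%

Unit CM = price − variable cost = $285.05 − $156.34 = $128.71. Break-even units = $4,944,600 ÷ $128.71 = 38,416.60; break-even revenue = 38,416.60 × $285.05 = $10,950,650.53.
Current sales = 95,920 × $285.05 = $27,341,996.00.
Margin of safety = ($27,341,996.00 − $10,950,650.53) ÷ $27,341,996.00 = 59.9%.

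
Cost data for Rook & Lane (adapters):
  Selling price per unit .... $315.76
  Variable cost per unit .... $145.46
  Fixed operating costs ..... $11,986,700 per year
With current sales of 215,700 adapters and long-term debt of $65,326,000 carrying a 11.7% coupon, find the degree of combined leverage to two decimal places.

2.15

Total contribution margin = 215,700 × $170.30 = $36,733,710.00.
Subtracting fixed costs: EBIT = $36,733,710.00 − $11,986,700 = $24,747,010.00. Interest = $7,643,142.00, so EBIT − I = $17,103,868.00.
DCL = contribution ÷ (EBIT − I) = $36,733,710.00 ÷ $17,103,868.00 = 2.1477.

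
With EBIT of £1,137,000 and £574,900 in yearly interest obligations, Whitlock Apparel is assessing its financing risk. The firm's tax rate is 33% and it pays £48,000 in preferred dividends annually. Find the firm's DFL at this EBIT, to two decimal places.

2.32

Interest = £574,900.00.
Preferred dividends grossed up pre-tax: £48,000 / (1 − 0.33) = £71,641.79.
DFL = EBIT ÷ [EBIT − I − D_p/(1−t)] = £1,137,000 ÷ [£1,137,000 − £574,900.00 − £71,641.79] = £1,137,000 ÷ £490,458.21 = 2.3182.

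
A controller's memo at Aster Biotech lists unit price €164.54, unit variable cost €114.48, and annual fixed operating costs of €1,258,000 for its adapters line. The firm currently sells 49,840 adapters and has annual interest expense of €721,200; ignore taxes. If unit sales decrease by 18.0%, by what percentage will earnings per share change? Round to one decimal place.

-87.1%

Contribution at this volume is 49,840 × €50.06 = €2,494,990.40.
EBIT = €2,494,990.40 − €1,258,000 = €1,236,990.40.
After interest of €721,200.00, pre-tax earnings = €515,790.40.
DCL = total CM / (EBIT − I) = €2,494,990.40 / €515,790.40 = 4.8372.
EPS therefore changes by 4.8372 × (-18.0%) = -87.1%.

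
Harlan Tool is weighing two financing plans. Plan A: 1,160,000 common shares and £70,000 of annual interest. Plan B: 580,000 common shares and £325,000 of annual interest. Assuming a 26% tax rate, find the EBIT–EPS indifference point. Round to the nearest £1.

£580,000

Set EPS_A = EPS_B: (EBIT − £70,000)(1 − 0.26) ÷ 1,160,000 = (EBIT − £325,000)(1 − 0.26) ÷ 580,000.
Cancelling (1 − t) and cross-multiplying: 580,000·(EBIT − 70,000) = 1,160,000·(EBIT − 325,000).
EBIT × (1,160,000 − 580,000) = 325,000 × 1,160,000 − 70,000 × 580,000 = 336,400,000,000, so EBIT = 336,400,000,000 ÷ 580,000 = 580,000.00.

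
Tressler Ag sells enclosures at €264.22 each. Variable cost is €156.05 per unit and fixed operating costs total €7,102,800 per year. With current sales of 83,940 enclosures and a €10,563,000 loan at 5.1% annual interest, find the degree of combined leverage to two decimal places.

Contribution at this volume is 83,940 × €108.17 = €9,079,789.80.
Operating income = contribution − fixed costs = €9,079,789.80 − €7,102,800 = €1,976,989.80. Interest = €538,713.00, so EBIT − I = €1,438,276.80.
DCL = contribution ÷ (EBIT − I) = €9,079,789.80 ÷ €1,438,276.80 = 6.3130.

6.31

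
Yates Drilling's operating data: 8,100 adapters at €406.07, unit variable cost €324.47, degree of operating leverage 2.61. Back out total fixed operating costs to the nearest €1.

€407,719

Contribution at this volume is 8,100 × €81.60 = €660,960.00.
DOL = contribution / EBIT, so EBIT = €660,960.00 / 2.61 = €253,241.38.
And FC = contribution − EBIT = €660,960.00 − €253,241.38 = €407,719.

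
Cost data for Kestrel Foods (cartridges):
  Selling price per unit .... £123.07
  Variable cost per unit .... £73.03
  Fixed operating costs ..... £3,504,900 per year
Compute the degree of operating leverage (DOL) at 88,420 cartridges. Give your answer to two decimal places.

At 88,420 units, contribution = 88,420 × £50.04 = £4,424,536.80.
Subtracting fixed costs: EBIT = £4,424,536.80 − £3,504,900 = £919,636.80.
Degree of operating leverage = £4,424,536.80 / £919,636.80 = 4.8112.

4.81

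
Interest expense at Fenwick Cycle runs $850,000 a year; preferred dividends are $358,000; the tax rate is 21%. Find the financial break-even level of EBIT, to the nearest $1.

$1,303,165

Preferred dividends are paid after tax, so their pre-tax equivalent is $358,000 ÷ (1 − 0.21) = $453,164.56.
Financial break-even EBIT = interest + D_p ÷ (1 − t) = $850,000 + $453,164.56 = $1,303,164.56.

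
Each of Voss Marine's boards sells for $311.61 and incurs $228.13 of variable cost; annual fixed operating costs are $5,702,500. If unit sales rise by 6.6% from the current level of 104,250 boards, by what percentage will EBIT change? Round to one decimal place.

At 104,250 units, contribution = 104,250 × $83.48 = $8,702,790.00.
Subtracting fixed costs: EBIT = $8,702,790.00 − $5,702,500 = $3,000,290.00.
So DOL = total CM / EBIT = $8,702,790.00 / $3,000,290.00 = 2.9006.
So EBIT moves 2.9006 × (+6.6%) = +19.1%.

+19.1%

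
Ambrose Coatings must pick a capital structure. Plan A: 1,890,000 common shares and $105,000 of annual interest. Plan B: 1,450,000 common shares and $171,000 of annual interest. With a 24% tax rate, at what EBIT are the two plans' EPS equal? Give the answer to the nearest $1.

$388,500

At indifference, (EBIT − 105,000)(1 − t)/1,890,000 = (EBIT − 171,000)(1 − t)/1,450,000.
Cancelling (1 − t) and cross-multiplying: 1,450,000·(EBIT − 105,000) = 1,890,000·(EBIT − 171,000).
EBIT × (1,890,000 − 1,450,000) = 171,000 × 1,890,000 − 105,000 × 1,450,000 = 170,940,000,000, so EBIT = 170,940,000,000 ÷ 440,000 = 388,500.00.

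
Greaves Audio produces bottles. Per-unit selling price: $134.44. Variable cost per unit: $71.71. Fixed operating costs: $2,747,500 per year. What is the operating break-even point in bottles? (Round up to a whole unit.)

Contribution margin per unit = $134.44 − $71.71 = $62.73.
Break-even Q = $2,747,500 / $62.73 = 43,798.82 → 43,799 bottles.

43,799 bottles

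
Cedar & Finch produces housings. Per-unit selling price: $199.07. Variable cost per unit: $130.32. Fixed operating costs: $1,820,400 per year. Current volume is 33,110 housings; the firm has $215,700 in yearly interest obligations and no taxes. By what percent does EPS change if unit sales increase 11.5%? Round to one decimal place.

+109.0%

Contribution at this volume is 33,110 × $68.75 = $2,276,312.50.
Operating income = contribution − fixed costs = $2,276,312.50 − $1,820,400 = $455,912.50.
Interest = $215,700.00, so EBIT − I = $240,212.50.
DCL = total CM / (EBIT − I) = $2,276,312.50 / $240,212.50 = 9.4762.
%ΔEPS = DCL × %ΔSales = 9.4762 × +11.5% = +109.0%.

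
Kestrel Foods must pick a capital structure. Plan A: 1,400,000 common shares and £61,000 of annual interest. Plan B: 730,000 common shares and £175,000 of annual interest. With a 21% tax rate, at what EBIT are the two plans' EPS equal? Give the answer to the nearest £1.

£299,209

At indifference, (EBIT − 61,000)(1 − t)/1,400,000 = (EBIT − 175,000)(1 − t)/730,000.
Cancelling (1 − t) and cross-multiplying: 730,000·(EBIT − 61,000) = 1,400,000·(EBIT − 175,000).
EBIT × (1,400,000 − 730,000) = 175,000 × 1,400,000 − 61,000 × 730,000 = 200,470,000,000, so EBIT = 200,470,000,000 ÷ 670,000 = 299,208.96.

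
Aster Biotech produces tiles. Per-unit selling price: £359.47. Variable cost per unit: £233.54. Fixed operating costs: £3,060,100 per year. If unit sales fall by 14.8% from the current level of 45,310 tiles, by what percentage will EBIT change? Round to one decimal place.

-31.9%

Total contribution margin = 45,310 × £125.93 = £5,705,888.30.
EBIT = £5,705,888.30 − £3,060,100 = £2,645,788.30.
Degree of operating leverage = £5,705,888.30 / £2,645,788.30 = 2.1566.
So EBIT moves 2.1566 × (-14.8%) = -31.9%.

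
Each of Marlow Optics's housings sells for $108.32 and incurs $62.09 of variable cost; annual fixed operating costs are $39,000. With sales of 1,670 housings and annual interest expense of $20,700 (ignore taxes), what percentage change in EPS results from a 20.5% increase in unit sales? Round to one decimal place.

+90.4%

Total contribution margin = 1,670 × $46.23 = $77,204.10.
Operating income = contribution − fixed costs = $77,204.10 − $39,000 = $38,204.10.
After interest of $20,700.00, pre-tax earnings = $17,504.10.
DCL = total CM / (EBIT − I) = $77,204.10 / $17,504.10 = 4.4106.
EPS therefore changes by 4.4106 × (+20.5%) = +90.4%.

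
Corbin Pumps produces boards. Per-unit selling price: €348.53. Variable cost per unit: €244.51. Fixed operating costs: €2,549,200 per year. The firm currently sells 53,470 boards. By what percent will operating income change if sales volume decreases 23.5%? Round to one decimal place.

-43.4%

At 53,470 units, contribution = 53,470 × €104.02 = €5,561,949.40.
EBIT = €5,561,949.40 − €2,549,200 = €3,012,749.40.
Degree of operating leverage = €5,561,949.40 / €3,012,749.40 = 1.8461.
%ΔEBIT = DOL × %ΔSales = 1.8461 × -23.5% = -43.4%.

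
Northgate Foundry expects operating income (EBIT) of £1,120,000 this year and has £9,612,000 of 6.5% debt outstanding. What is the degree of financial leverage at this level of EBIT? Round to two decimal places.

Interest = £624,780.00.
DFL = EBIT ÷ (EBIT − I) = £1,120,000 ÷ (£1,120,000 − £624,780.00) = £1,120,000 ÷ £495,220.00 = 2.2616.

2.26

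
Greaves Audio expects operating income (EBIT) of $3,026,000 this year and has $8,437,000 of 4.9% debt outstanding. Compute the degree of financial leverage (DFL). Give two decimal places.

Interest = $413,413.00.
DFL = EBIT ÷ (EBIT − I) = $3,026,000 ÷ ($3,026,000 − $413,413.00) = $3,026,000 ÷ $2,612,587.00 = 1.1582.

1.16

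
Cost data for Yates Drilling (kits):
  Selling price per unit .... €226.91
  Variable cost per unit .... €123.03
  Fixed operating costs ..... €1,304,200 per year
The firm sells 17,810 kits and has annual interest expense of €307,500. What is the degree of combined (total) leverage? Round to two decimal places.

7.76

Total contribution margin = 17,810 × €103.88 = €1,850,102.80.
EBIT = €1,850,102.80 − €1,304,200 = €545,902.80. Interest = €307,500.00, so EBIT − I = €238,402.80.
DCL = contribution ÷ (EBIT − I) = €1,850,102.80 ÷ €238,402.80 = 7.7604.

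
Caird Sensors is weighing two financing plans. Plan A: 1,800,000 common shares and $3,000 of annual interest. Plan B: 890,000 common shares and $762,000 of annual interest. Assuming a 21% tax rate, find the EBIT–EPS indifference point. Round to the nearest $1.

At indifference, (EBIT − 3,000)(1 − t)/1,800,000 = (EBIT − 762,000)(1 − t)/890,000.
The (1 − t) factor cancels: (EBIT − 3,000) × 890,000 = (EBIT − 762,000) × 1,800,000.
Solving, EBIT = (762,000·1,800,000 − 3,000·890,000) / (1,800,000 − 890,000) = 1,368,930,000,000 / 910,000 = 1,504,318.68.

$1,504,319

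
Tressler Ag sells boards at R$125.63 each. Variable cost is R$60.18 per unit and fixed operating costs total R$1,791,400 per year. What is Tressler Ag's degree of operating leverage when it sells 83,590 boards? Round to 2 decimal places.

1.49

Contribution at this volume is 83,590 × R$65.45 = R$5,470,965.50.
Subtracting fixed costs: EBIT = R$5,470,965.50 − R$1,791,400 = R$3,679,565.50.
DOL = contribution ÷ EBIT = R$5,470,965.50 ÷ R$3,679,565.50 = 1.4869.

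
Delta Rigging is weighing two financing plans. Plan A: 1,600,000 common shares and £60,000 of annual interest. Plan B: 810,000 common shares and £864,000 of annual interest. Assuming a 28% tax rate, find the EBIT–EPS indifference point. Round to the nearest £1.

£1,688,354

At indifference, (EBIT − 60,000)(1 − t)/1,600,000 = (EBIT − 864,000)(1 − t)/810,000.
Cancelling (1 − t) and cross-multiplying: 810,000·(EBIT − 60,000) = 1,600,000·(EBIT − 864,000).
Solving, EBIT = (864,000·1,600,000 − 60,000·810,000) / (1,600,000 − 810,000) = 1,333,800,000,000 / 790,000 = 1,688,354.43.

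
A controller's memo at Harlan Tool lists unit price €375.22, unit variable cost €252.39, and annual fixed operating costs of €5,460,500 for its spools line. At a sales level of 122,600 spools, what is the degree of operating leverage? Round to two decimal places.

Contribution at this volume is 122,600 × €122.83 = €15,058,958.00.
EBIT = €15,058,958.00 − €5,460,500 = €9,598,458.00.
DOL = contribution ÷ EBIT = €15,058,958.00 ÷ €9,598,458.00 = 1.5689.

1.57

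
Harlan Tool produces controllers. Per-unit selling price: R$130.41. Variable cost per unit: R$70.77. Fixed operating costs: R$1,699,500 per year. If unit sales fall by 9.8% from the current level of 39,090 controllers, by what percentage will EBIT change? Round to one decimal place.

At 39,090 units, contribution = 39,090 × R$59.64 = R$2,331,327.60.
Operating income = contribution − fixed costs = R$2,331,327.60 − R$1,699,500 = R$631,827.60.
So DOL = total CM / EBIT = R$2,331,327.60 / R$631,827.60 = 3.6898.
%ΔEBIT = DOL × %ΔSales = 3.6898 × -9.8% = -36.2%.

-36.2%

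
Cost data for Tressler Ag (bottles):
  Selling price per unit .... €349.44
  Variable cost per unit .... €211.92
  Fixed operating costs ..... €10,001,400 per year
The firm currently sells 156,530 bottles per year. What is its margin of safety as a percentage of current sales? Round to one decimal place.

Each unit contributes €349.44 − €211.92 = €137.52. Break-even units = €10,001,400 ÷ €137.52 = 72,726.88; break-even revenue = 72,726.88 × €349.44 = €25,413,679.58.
Actual sales revenue = 156,530 × €349.44 = €54,697,843.20.
Margin of safety = (€54,697,843.20 − €25,413,679.58) ÷ €54,697,843.20 = 53.5%.

53.5%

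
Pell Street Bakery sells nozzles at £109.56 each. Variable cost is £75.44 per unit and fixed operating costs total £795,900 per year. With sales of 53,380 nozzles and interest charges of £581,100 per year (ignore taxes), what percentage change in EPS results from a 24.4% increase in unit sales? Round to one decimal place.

+100.0%

Total contribution margin = 53,380 × £34.12 = £1,821,325.60.
Operating income = contribution − fixed costs = £1,821,325.60 − £795,900 = £1,025,425.60.
After interest of £581,100.00, pre-tax earnings = £444,325.60.
DCL = total CM / (EBIT − I) = £1,821,325.60 / £444,325.60 = 4.0991.
EPS therefore changes by 4.0991 × (+24.4%) = +100.0%.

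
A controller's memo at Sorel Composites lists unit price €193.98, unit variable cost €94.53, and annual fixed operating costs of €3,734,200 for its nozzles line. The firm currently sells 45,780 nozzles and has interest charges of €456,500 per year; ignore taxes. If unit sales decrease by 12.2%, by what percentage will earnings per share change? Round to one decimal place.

-153.4%

At 45,780 units, contribution = 45,780 × €99.45 = €4,552,821.00.
Operating income = contribution − fixed costs = €4,552,821.00 − €3,734,200 = €818,621.00.
After interest of €456,500.00, pre-tax earnings = €362,121.00.
Degree of combined leverage = contribution ÷ (EBIT − I) = €4,552,821.00 ÷ €362,121.00 = 12.5727.
%ΔEPS = DCL × %ΔSales = 12.5727 × -12.2% = -153.4%.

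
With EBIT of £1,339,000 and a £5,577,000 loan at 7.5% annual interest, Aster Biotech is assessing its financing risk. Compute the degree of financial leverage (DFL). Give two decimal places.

1.45

Annual interest charges come to £418,275.00.
Degree of financial leverage = EBIT / (EBIT − interest) = £1,339,000 / £920,725.00 = 1.4543.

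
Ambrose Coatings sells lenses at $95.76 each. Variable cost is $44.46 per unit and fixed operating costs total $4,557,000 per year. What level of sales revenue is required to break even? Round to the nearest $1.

$8,506,400

CM per unit = $95.76 − $44.46 = $51.30; CM ratio = $51.30 / $95.76 = 0.5357.
Break-even sales = FC ÷ CM ratio = $4,557,000 × $95.76 / $51.30 = $8,506,400.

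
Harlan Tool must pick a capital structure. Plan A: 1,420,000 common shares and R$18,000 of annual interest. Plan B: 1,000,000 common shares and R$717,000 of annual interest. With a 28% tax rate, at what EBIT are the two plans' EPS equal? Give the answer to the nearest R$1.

R$2,381,286

Set EPS_A = EPS_B: (EBIT − R$18,000)(1 − 0.28) ÷ 1,420,000 = (EBIT − R$717,000)(1 − 0.28) ÷ 1,000,000.
Cancelling (1 − t) and cross-multiplying: 1,000,000·(EBIT − 18,000) = 1,420,000·(EBIT − 717,000).
EBIT × (1,420,000 − 1,000,000) = 717,000 × 1,420,000 − 18,000 × 1,000,000 = 1,000,140,000,000, so EBIT = 1,000,140,000,000 ÷ 420,000 = 2,381,285.71.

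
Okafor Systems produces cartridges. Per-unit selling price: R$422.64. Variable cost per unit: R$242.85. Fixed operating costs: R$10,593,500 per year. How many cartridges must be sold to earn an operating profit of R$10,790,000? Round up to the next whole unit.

Each unit contributes R$422.64 − R$242.85 = R$179.79.
Need Q such that Q × R$179.79 − R$10,593,500 = R$10,790,000, i.e. Q = R$21,383,500 / R$179.79 = 118,935.98 → 118,936.

118,936 cartridges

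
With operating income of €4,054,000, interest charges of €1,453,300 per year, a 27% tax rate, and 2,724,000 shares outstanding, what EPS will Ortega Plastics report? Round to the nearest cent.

€0.70

Interest = €1,453,300.00, so EBT = €4,054,000 − €1,453,300.00 = €2,600,700.00.
After tax at 27%: net income = €2,600,700.00 × 0.73 = €1,898,511.00.
EPS = €1,898,511.00 ÷ 2,724,000 = €0.70.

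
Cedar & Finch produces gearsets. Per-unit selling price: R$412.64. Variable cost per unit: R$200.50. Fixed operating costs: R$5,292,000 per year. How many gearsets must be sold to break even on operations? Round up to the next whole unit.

Unit CM = price − variable cost = R$412.64 − R$200.50 = R$212.14.
Units to break even: R$5,292,000 ÷ R$212.14 = 24,945.79, rounded up to 24,946.

24,946 gearsets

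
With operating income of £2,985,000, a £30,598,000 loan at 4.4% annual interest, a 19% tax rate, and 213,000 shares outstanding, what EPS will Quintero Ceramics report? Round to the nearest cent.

Interest = £1,346,312.00, so EBT = £2,985,000 − £1,346,312.00 = £1,638,688.00.
After tax at 19%: net income = £1,638,688.00 × 0.81 = £1,327,337.28.
Per share: £1,327,337.28 / 213,000 shares = £6.23.

£6.23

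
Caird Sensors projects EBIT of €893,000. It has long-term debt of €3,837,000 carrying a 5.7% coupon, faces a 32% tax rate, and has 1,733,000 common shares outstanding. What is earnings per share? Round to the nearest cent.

€0.26

Interest = €218,709.00, so EBT = €893,000 − €218,709.00 = €674,291.00.
Net income = €674,291.00 × (1 − 0.32) = €458,517.88.
EPS = €458,517.88 ÷ 1,733,000 = €0.26.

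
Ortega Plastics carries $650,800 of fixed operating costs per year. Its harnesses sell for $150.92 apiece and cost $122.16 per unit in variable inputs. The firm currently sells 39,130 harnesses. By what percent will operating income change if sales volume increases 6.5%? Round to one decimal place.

Contribution at this volume is 39,130 × $28.76 = $1,125,378.80.
EBIT = $1,125,378.80 − $650,800 = $474,578.80.
So DOL = total CM / EBIT = $1,125,378.80 / $474,578.80 = 2.3713.
%ΔEBIT = DOL × %ΔSales = 2.3713 × +6.5% = +15.4%.

+15.4%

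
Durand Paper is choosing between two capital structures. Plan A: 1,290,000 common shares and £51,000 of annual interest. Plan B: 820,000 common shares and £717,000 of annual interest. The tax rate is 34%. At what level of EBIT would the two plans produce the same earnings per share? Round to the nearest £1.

£1,878,957

Set EPS_A = EPS_B: (EBIT − £51,000)(1 − 0.34) ÷ 1,290,000 = (EBIT − £717,000)(1 − 0.34) ÷ 820,000.
The (1 − t) factor cancels: (EBIT − 51,000) × 820,000 = (EBIT − 717,000) × 1,290,000.
Solving, EBIT = (717,000·1,290,000 − 51,000·820,000) / (1,290,000 − 820,000) = 883,110,000,000 / 470,000 = 1,878,957.45.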